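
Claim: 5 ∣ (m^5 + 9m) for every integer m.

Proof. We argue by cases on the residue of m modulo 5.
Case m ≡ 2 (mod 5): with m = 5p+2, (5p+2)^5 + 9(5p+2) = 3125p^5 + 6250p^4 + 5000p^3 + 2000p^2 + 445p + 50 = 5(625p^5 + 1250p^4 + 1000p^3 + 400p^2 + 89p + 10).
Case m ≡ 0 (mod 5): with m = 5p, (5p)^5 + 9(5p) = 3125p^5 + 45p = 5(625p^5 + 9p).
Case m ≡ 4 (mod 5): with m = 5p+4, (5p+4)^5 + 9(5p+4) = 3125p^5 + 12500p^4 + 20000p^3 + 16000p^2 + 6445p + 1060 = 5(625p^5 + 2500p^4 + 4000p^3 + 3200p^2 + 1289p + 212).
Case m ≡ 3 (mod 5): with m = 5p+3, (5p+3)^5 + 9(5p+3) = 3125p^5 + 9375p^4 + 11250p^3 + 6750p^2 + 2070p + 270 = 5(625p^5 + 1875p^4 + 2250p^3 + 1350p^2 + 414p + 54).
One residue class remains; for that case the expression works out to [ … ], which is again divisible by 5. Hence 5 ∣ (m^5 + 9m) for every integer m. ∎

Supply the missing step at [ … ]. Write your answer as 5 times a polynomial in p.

The residues treated are {2, 0, 4, 3}, so the missing case is m ≡ 1 (mod 5); write m = 5p+1.
Then (5p+1)^5 + 9(5p+1) = 3125p^5 + 3125p^4 + 1250p^3 + 250p^2 + 70p + 10 = 5(625p^5 + 625p^4 + 250p^3 + 50p^2 + 14p + 2).

5(625p^5 + 625p^4 + 250p^3 + 50p^2 + 14p + 2)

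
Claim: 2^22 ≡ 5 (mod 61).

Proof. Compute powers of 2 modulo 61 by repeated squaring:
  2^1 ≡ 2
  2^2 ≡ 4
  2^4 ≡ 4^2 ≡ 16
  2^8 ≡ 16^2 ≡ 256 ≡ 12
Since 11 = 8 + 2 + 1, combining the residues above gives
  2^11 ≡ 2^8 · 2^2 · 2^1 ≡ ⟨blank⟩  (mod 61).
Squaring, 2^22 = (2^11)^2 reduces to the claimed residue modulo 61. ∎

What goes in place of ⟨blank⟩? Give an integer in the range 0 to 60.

2^8 · 2^2 · 2^1 ≡ 12 · 4 · 2 = 96.
96 mod 61 = 35, so 2^11 ≡ 35 (mod 61).

35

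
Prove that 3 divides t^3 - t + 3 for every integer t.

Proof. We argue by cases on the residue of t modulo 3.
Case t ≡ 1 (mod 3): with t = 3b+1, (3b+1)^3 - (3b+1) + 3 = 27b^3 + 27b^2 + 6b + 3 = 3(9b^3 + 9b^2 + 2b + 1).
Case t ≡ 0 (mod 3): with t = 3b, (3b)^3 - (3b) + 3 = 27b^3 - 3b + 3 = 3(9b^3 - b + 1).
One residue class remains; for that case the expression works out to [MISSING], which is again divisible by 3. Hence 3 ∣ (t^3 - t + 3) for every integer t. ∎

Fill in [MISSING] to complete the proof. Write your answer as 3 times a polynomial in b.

The residues treated are {1, 0}, so the missing case is t ≡ 2 (mod 3); write t = 3b+2.
Then (3b+2)^3 - (3b+2) + 3 = 27b^3 + 54b^2 + 33b + 9 = 3(9b^3 + 18b^2 + 11b + 3).

3(9b^3 + 18b^2 + 11b + 3)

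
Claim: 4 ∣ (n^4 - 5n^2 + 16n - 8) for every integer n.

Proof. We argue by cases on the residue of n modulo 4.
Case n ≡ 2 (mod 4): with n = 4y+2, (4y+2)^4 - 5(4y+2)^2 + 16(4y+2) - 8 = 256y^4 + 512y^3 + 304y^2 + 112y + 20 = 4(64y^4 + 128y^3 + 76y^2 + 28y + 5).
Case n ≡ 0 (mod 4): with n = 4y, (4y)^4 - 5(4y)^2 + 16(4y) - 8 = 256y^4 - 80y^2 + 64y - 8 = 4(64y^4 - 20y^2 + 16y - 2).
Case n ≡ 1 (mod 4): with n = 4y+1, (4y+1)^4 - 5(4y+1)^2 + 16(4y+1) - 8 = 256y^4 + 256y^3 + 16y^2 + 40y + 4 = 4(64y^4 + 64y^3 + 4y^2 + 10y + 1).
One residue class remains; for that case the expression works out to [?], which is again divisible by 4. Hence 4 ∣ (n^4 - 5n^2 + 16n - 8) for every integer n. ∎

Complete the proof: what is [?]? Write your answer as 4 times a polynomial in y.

Only n ≡ 3 (mod 4) is unaccounted for. Put n = 4y+3:
(4y+3)^4 - 5(4y+3)^2 + 16(4y+3) - 8 expands to 256y^4 + 768y^3 + 784y^2 + 376y + 76,
and factoring out 4 leaves 4(64y^4 + 192y^3 + 196y^2 + 94y + 19).

4(64y^4 + 192y^3 + 196y^2 + 94y + 19)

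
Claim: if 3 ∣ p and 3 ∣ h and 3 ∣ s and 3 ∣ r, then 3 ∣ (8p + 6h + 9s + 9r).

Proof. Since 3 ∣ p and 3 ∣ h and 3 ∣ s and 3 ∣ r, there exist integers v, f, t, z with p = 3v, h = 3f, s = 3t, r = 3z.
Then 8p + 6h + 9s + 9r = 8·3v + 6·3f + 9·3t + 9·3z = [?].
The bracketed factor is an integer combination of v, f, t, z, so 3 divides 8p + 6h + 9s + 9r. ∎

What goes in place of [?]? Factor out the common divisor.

Each term has a factor of 3: 8·3v + 6·3f + 9·3t + 9·3z = 3·(6f + 9t + 8v + 9z).
Since 6f + 9t + 8v + 9z is an integer, 3 ∣ (8p + 6h + 9s + 9r).

3(6f + 9t + 8v + 9z)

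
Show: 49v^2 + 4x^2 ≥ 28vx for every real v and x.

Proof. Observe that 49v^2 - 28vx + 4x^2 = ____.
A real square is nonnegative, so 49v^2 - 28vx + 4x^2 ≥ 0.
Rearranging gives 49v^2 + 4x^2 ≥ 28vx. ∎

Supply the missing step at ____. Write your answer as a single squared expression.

49v^2 - 28vx + 4x^2 is a perfect-square trinomial: the outer terms are (7v)^2 and (2x)^2, and the cross term is -2·7v·2x.
So 49v^2 - 28vx + 4x^2 = (7v - 2x)^2 ≥ 0.

(7v - 2x)^2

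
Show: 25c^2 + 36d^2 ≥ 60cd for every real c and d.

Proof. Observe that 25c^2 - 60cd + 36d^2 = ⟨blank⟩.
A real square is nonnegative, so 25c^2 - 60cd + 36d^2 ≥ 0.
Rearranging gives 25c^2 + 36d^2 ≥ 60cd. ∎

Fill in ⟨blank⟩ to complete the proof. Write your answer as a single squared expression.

25c^2 - 60cd + 36d^2 is a perfect-square trinomial: the outer terms are (5c)^2 and (6d)^2, and the cross term is -2·5c·6d.
So 25c^2 - 60cd + 36d^2 = (5c - 6d)^2 ≥ 0.

(5c - 6d)^2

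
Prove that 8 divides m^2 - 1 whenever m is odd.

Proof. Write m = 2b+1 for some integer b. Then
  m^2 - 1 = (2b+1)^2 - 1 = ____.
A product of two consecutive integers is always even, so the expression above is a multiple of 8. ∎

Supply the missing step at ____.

(2b+1)^2 - 1 = 4b^2 + 4b + 1 - 1 = 4b^2 + 4b = 4b(b+1).
Since b and b+1 are consecutive, b(b+1) is even, and 4·(even) is a multiple of 8.

4b(b + 1)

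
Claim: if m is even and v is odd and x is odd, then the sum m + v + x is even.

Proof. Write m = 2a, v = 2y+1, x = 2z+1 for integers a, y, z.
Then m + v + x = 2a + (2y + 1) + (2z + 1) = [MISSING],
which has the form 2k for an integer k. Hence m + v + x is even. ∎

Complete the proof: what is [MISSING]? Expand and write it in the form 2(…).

2(a + y + z + 1)

2a + (2y + 1) + (2z + 1) = 2a + 2y + 2z + 2
= 2(a + y + z + 1).
Since a + y + z + 1 is an integer, the sum is of the form 2k for an integer k.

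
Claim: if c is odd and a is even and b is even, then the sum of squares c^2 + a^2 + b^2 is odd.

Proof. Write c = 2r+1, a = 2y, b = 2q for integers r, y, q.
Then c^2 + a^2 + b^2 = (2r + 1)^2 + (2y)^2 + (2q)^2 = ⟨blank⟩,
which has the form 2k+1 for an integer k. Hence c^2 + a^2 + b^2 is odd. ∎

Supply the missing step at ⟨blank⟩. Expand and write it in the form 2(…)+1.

Expanding: (2r + 1)^2 + (2y)^2 + (2q)^2 = 4q^2 + 4r^2 + 4r + 4y^2 + 1.
Every term except the constant is even, so this is 2(2q^2 + 2r^2 + 2r + 2y^2) + 1,
and 2q^2 + 2r^2 + 2r + 2y^2 ∈ ℤ gives the required form.

2(2q^2 + 2r^2 + 2r + 2y^2) + 1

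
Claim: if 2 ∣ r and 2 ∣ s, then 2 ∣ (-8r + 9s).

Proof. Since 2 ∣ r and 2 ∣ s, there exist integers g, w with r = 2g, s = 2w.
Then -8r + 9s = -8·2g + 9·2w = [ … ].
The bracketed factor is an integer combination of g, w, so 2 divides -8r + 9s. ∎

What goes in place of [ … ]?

2(-8g + 9w)

Each term has a factor of 2: -8·2g + 9·2w = 2·(-8g + 9w).
Since -8g + 9w is an integer, 2 ∣ (-8r + 9s).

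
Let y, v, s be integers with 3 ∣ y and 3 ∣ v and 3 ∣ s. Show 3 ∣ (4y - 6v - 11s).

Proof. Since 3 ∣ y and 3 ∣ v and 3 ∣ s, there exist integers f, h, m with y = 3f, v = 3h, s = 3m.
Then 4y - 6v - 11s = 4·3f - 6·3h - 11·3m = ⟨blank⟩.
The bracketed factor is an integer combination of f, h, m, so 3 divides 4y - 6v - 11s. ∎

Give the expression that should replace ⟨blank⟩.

Each term has a factor of 3: 4·3f - 6·3h - 11·3m = 3·(4f - 6h - 11m).
Since 4f - 6h - 11m is an integer, 3 ∣ (4y - 6v - 11s).

3(4f - 6h - 11m)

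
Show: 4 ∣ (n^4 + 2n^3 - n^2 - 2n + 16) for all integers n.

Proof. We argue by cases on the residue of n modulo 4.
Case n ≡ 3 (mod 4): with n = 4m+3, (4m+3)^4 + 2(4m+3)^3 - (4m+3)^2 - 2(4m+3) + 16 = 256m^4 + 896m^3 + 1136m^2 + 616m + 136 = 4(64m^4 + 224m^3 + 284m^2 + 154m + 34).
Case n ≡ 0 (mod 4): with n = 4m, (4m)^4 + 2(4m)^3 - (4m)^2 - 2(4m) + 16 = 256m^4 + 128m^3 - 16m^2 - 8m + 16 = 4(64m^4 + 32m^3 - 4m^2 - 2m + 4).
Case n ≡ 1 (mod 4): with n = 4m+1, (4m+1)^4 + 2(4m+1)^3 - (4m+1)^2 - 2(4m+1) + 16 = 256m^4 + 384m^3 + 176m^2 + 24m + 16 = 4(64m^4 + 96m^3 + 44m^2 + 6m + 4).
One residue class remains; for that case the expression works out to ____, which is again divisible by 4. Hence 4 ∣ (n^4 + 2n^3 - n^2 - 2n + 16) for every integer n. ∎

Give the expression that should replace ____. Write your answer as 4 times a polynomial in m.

4(64m^4 + 160m^3 + 140m^2 + 50m + 10)

Only n ≡ 2 (mod 4) is unaccounted for. Put n = 4m+2:
(4m+2)^4 + 2(4m+2)^3 - (4m+2)^2 - 2(4m+2) + 16 expands to 256m^4 + 640m^3 + 560m^2 + 200m + 40,
and factoring out 4 leaves 4(64m^4 + 160m^3 + 140m^2 + 50m + 10).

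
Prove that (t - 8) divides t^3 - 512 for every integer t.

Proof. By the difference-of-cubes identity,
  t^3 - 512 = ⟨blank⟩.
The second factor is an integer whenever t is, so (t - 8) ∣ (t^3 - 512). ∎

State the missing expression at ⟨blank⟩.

(t - 8)(t^2 + 8t + 64)

Polynomial division of t^3 - 512 by t - 8 leaves remainder 0 and quotient t^2 + 8t + 64.
Hence t^3 - 512 = (t - 8)(t^2 + 8t + 64).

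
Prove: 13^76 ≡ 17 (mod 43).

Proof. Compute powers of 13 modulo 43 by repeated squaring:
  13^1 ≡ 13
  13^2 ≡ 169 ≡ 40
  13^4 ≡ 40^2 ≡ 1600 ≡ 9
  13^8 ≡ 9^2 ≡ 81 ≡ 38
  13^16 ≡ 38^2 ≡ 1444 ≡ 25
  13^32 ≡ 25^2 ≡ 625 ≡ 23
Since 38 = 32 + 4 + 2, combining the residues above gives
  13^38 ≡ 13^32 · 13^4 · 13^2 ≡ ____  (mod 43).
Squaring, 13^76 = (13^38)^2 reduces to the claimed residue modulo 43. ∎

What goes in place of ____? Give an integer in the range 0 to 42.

13^32 · 13^4 · 13^2 ≡ 23 · 9 · 40 = 8280.
8280 mod 43 = 24, so 13^38 ≡ 24 (mod 43).

24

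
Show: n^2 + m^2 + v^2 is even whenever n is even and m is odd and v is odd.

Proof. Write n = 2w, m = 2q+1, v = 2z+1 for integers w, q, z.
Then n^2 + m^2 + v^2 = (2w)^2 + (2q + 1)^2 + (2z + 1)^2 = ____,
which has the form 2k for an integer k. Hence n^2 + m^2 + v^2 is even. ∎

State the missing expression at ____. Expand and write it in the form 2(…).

2(2q^2 + 2q + 2w^2 + 2z^2 + 2z + 1)

Expanding: (2w)^2 + (2q + 1)^2 + (2z + 1)^2 = 4q^2 + 4q + 4w^2 + 4z^2 + 4z + 2.
Every term is even; pulling out the factor of 2 gives 2(2q^2 + 2q + 2w^2 + 2z^2 + 2z + 1).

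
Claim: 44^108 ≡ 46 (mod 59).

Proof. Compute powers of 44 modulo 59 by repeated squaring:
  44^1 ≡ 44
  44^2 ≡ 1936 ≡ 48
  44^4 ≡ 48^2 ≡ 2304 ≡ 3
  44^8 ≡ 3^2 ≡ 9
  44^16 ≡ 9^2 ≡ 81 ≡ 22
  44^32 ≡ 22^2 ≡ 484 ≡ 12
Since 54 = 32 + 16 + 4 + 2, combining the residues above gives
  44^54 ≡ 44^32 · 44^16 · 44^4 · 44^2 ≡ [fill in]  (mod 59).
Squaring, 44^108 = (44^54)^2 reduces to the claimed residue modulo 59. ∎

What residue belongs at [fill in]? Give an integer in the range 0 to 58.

44^32 · 44^16 · 44^4 · 44^2 ≡ 12 · 22 · 3 · 48 = 38016.
38016 mod 59 = 20, so 44^54 ≡ 20 (mod 59).

20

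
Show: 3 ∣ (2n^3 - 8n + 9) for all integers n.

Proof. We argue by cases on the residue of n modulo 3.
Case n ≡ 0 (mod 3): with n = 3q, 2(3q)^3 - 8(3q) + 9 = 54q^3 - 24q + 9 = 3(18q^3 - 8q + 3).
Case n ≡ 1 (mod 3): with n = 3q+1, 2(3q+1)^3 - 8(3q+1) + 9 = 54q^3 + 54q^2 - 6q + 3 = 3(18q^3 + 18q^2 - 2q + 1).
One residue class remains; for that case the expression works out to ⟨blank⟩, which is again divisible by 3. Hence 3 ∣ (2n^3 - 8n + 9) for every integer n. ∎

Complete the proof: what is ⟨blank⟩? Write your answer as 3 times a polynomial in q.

The residues treated are {0, 1}, so the missing case is n ≡ 2 (mod 3); write n = 3q+2.
Then 2(3q+2)^3 - 8(3q+2) + 9 = 54q^3 + 108q^2 + 48q + 9 = 3(18q^3 + 36q^2 + 16q + 3).

3(18q^3 + 36q^2 + 16q + 3)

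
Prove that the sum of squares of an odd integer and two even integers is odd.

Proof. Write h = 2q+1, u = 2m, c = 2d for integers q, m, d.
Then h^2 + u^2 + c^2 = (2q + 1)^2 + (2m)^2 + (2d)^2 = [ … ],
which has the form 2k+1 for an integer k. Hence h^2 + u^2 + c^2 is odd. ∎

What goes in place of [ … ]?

2(2d^2 + 2m^2 + 2q^2 + 2q) + 1

(2q + 1)^2 + (2m)^2 + (2d)^2 = 4d^2 + 4m^2 + 4q^2 + 4q + 1
= 2(2d^2 + 2m^2 + 2q^2 + 2q) + 1.
Since 2d^2 + 2m^2 + 2q^2 + 2q is an integer, the sum of squares is of the form 2k+1 for an integer k.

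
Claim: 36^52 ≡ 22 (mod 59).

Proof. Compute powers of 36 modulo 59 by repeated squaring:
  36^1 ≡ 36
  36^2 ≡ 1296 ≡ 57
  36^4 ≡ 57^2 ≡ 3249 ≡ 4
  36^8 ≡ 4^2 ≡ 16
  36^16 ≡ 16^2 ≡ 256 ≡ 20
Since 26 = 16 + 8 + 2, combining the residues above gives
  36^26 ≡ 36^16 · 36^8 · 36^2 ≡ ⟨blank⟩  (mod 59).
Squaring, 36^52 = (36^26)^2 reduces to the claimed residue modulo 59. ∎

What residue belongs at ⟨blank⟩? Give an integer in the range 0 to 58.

Multiply the listed residues: 20 · 16 · 57 = 320 → 18240.
Reducing modulo 59: 18240 = 309·59 + 9, so 36^26 ≡ 9.

9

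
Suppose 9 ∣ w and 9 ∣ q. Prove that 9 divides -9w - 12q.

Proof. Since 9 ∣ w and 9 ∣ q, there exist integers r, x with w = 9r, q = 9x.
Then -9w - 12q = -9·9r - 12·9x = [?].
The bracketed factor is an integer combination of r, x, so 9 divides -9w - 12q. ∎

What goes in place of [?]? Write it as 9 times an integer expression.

9(-9r - 12x)

Pull the common 9 out of every term: -9·9r - 12·9x = 9(-9r - 12x).
-9r - 12x is an integer, which exhibits the divisibility.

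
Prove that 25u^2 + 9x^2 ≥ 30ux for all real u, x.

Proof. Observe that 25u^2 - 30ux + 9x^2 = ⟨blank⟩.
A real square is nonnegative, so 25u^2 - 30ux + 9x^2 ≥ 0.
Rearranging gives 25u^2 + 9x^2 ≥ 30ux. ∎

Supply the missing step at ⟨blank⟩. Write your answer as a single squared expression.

25u^2 - 30ux + 9x^2 is a perfect-square trinomial: the outer terms are (5u)^2 and (3x)^2, and the cross term is -2·5u·3x.
So 25u^2 - 30ux + 9x^2 = (5u - 3x)^2 ≥ 0.

(5u - 3x)^2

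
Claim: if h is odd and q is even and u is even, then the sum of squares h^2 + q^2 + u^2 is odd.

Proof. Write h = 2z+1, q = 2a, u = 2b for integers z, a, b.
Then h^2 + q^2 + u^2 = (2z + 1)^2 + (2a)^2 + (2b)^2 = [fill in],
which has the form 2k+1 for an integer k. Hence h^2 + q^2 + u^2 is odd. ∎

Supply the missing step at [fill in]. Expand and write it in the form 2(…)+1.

2(2a^2 + 2b^2 + 2z^2 + 2z) + 1

(2z + 1)^2 + (2a)^2 + (2b)^2 = 4a^2 + 4b^2 + 4z^2 + 4z + 1
= 2(2a^2 + 2b^2 + 2z^2 + 2z) + 1.
Since 2a^2 + 2b^2 + 2z^2 + 2z is an integer, the sum of squares is of the form 2k+1 for an integer k.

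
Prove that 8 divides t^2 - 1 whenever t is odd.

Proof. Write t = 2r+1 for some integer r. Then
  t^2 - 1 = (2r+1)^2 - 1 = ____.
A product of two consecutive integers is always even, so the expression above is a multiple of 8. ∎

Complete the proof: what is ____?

(2r+1)^2 - 1 = 4r^2 + 4r + 1 - 1 = 4r^2 + 4r = 4r(r+1).
Since r and r+1 are consecutive, r(r+1) is even, and 4·(even) is a multiple of 8.

4r(r + 1)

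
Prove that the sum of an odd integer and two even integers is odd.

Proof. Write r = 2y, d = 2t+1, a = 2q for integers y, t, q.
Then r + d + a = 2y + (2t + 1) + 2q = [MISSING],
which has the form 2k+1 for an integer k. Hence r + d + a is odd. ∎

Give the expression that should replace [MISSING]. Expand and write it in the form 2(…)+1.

2(q + t + y) + 1

Expanding: 2y + (2t + 1) + 2q = 2q + 2t + 2y + 1.
Every term except the constant is even, so this is 2(q + t + y) + 1,
and q + t + y ∈ ℤ gives the required form.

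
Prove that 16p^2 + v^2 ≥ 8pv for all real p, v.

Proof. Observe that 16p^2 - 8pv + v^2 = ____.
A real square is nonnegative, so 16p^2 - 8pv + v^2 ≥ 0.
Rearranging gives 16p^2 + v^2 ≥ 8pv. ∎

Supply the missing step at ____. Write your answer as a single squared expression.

(4p - v)^2

16p^2 - 8pv + v^2 is a perfect-square trinomial: the outer terms are (4p)^2 and (v)^2, and the cross term is -2·4p·v.
So 16p^2 - 8pv + v^2 = (4p - v)^2 ≥ 0.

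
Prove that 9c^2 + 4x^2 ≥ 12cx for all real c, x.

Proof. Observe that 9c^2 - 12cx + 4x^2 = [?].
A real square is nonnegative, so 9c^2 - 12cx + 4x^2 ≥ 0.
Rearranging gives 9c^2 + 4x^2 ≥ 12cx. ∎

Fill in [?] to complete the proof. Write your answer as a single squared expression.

9c^2 - 12cx + 4x^2 is a perfect-square trinomial: the outer terms are (3c)^2 and (2x)^2, and the cross term is -2·3c·2x.
So 9c^2 - 12cx + 4x^2 = (3c - 2x)^2 ≥ 0.

(3c - 2x)^2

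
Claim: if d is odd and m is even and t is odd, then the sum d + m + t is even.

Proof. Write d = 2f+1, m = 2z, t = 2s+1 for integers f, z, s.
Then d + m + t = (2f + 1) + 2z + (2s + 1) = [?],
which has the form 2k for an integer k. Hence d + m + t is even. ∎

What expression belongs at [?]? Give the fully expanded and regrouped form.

Expanding: (2f + 1) + 2z + (2s + 1) = 2f + 2s + 2z + 2.
Every term is even; pulling out the factor of 2 gives 2(f + s + z + 1).

2(f + s + z + 1)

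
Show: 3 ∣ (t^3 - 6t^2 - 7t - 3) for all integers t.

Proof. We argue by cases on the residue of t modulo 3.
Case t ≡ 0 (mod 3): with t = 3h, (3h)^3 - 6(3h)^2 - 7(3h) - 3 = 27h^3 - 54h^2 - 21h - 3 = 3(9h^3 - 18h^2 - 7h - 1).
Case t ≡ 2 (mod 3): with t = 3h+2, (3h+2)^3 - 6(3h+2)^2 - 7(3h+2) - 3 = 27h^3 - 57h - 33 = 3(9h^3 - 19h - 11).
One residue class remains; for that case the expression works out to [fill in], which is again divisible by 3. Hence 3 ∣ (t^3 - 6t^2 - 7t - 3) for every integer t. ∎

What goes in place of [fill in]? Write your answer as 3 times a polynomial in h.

3(9h^3 - 9h^2 - 16h - 5)

Only t ≡ 1 (mod 3) is unaccounted for. Put t = 3h+1:
(3h+1)^3 - 6(3h+1)^2 - 7(3h+1) - 3 expands to 27h^3 - 27h^2 - 48h - 15,
and factoring out 3 leaves 3(9h^3 - 9h^2 - 16h - 5).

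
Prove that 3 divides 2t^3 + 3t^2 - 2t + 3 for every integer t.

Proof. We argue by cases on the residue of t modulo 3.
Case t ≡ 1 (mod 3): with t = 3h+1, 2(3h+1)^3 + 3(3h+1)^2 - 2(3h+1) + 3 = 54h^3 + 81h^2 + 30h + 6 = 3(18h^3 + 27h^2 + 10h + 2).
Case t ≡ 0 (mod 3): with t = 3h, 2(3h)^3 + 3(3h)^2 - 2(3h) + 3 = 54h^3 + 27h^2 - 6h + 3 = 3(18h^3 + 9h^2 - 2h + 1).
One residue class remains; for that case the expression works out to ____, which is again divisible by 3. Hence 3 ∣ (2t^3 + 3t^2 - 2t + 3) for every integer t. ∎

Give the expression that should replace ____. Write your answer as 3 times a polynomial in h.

The residues treated are {1, 0}, so the missing case is t ≡ 2 (mod 3); write t = 3h+2.
Then 2(3h+2)^3 + 3(3h+2)^2 - 2(3h+2) + 3 = 54h^3 + 135h^2 + 102h + 27 = 3(18h^3 + 45h^2 + 34h + 9).

3(18h^3 + 45h^2 + 34h + 9)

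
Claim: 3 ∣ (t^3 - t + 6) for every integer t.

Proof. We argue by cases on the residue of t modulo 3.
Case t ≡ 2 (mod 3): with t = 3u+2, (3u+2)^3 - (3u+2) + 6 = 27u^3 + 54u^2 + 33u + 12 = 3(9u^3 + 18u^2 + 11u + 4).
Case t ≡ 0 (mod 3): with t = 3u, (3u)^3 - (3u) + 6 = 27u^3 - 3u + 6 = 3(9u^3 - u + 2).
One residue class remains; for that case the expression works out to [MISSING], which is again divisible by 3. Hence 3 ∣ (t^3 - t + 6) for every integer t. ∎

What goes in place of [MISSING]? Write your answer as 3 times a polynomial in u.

Only t ≡ 1 (mod 3) is unaccounted for. Put t = 3u+1:
(3u+1)^3 - (3u+1) + 6 expands to 27u^3 + 27u^2 + 6u + 6,
and factoring out 3 leaves 3(9u^3 + 9u^2 + 2u + 2).

3(9u^3 + 9u^2 + 2u + 2)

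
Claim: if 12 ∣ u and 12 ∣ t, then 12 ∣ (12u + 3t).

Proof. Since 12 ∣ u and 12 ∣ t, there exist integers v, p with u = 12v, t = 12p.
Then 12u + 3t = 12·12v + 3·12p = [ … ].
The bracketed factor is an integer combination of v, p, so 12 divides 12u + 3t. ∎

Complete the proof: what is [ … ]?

12(3p + 12v)

Each term has a factor of 12: 12·12v + 3·12p = 12·(3p + 12v).
Since 3p + 12v is an integer, 12 ∣ (12u + 3t).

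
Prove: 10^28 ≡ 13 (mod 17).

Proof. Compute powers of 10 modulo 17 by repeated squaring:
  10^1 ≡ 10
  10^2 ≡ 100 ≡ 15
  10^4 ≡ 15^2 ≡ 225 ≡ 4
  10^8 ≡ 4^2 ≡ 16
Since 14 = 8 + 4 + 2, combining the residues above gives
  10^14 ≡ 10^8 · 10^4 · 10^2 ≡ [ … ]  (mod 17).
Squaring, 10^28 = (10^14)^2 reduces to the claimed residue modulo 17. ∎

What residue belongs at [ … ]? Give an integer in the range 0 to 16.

8

Multiply the listed residues: 16 · 4 · 15 = 64 → 960.
Reducing modulo 17: 960 = 56·17 + 8, so 10^14 ≡ 8.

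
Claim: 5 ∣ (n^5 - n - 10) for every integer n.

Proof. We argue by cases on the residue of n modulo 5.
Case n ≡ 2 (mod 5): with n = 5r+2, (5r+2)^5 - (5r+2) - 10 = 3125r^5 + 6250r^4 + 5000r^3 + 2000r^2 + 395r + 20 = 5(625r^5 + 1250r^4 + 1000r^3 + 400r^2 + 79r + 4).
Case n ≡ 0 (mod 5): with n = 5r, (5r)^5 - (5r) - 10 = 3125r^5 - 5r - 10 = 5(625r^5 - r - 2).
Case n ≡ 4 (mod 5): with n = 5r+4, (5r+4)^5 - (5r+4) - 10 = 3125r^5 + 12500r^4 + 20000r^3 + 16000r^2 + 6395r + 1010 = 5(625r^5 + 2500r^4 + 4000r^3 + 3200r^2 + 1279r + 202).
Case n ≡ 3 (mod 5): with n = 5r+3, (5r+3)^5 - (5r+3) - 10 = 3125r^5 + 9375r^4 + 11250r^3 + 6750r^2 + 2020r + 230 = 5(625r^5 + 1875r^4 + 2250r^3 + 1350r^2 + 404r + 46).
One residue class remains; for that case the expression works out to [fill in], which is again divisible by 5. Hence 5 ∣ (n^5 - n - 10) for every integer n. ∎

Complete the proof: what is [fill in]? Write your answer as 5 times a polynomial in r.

Only n ≡ 1 (mod 5) is unaccounted for. Put n = 5r+1:
(5r+1)^5 - (5r+1) - 10 expands to 3125r^5 + 3125r^4 + 1250r^3 + 250r^2 + 20r - 10,
and factoring out 5 leaves 5(625r^5 + 625r^4 + 250r^3 + 50r^2 + 4r - 2).

5(625r^5 + 625r^4 + 250r^3 + 50r^2 + 4r - 2)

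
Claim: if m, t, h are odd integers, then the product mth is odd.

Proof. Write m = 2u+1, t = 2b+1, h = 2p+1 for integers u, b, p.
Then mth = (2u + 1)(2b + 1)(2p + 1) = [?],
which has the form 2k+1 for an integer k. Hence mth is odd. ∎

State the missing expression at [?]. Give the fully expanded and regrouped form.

2(4bpu + 2bp + 2bu + b + 2pu + p + u) + 1

Expanding: (2u + 1)(2b + 1)(2p + 1) = 8bpu + 4bp + 4bu + 2b + 4pu + 2p + 2u + 1.
Every term except the constant is even, so this is 2(4bpu + 2bp + 2bu + b + 2pu + p + u) + 1,
and 4bpu + 2bp + 2bu + b + 2pu + p + u ∈ ℤ gives the required form.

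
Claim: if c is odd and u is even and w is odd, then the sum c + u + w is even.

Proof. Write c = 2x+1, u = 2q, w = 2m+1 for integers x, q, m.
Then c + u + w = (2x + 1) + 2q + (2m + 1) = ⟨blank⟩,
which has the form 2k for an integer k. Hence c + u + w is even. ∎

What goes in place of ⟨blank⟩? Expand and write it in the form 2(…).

(2x + 1) + 2q + (2m + 1) = 2m + 2q + 2x + 2
= 2(m + q + x + 1).
Since m + q + x + 1 is an integer, the sum is of the form 2k for an integer k.

2(m + q + x + 1)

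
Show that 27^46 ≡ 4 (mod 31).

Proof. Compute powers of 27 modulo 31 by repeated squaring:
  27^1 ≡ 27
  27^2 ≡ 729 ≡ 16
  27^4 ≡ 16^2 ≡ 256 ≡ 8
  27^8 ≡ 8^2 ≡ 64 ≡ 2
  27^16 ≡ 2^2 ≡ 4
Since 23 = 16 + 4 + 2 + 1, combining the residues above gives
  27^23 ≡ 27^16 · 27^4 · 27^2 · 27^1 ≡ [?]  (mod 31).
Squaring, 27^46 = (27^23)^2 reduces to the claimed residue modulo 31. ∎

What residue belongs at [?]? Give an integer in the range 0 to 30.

Multiply the listed residues: 4 · 8 · 16 · 27 = 32 → 512 → 13824.
Reducing modulo 31: 13824 = 445·31 + 29, so 27^23 ≡ 29.

29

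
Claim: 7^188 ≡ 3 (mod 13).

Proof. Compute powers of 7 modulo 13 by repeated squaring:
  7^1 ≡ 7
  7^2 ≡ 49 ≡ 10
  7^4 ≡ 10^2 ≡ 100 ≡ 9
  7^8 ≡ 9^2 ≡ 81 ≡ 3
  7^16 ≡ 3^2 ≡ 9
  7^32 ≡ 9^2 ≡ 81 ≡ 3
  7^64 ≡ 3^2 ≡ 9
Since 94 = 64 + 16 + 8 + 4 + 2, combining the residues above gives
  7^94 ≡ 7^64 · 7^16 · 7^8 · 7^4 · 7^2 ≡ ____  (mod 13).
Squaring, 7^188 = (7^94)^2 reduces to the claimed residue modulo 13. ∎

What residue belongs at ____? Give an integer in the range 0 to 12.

4

Multiply the listed residues: 9 · 9 · 3 · 9 · 10 = 81 → 243 → 2187 → 21870.
Reducing modulo 13: 21870 = 1682·13 + 4, so 7^94 ≡ 4.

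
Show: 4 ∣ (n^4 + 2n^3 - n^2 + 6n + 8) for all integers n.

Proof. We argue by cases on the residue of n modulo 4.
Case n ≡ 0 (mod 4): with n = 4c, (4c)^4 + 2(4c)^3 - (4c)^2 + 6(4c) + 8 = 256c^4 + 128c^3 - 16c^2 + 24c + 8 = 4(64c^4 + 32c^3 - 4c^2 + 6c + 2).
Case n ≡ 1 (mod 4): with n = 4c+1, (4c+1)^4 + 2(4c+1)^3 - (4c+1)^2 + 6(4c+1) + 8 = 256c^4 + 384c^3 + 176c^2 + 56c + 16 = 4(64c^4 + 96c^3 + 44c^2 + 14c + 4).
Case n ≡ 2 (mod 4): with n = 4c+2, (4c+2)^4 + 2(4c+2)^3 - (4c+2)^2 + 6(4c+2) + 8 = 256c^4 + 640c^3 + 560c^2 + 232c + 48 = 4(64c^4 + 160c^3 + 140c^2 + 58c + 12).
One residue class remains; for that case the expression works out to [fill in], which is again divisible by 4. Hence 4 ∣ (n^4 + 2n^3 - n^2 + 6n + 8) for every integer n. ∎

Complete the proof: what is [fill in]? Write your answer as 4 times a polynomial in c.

Only n ≡ 3 (mod 4) is unaccounted for. Put n = 4c+3:
(4c+3)^4 + 2(4c+3)^3 - (4c+3)^2 + 6(4c+3) + 8 expands to 256c^4 + 896c^3 + 1136c^2 + 648c + 152,
and factoring out 4 leaves 4(64c^4 + 224c^3 + 284c^2 + 162c + 38).

4(64c^4 + 224c^3 + 284c^2 + 162c + 38)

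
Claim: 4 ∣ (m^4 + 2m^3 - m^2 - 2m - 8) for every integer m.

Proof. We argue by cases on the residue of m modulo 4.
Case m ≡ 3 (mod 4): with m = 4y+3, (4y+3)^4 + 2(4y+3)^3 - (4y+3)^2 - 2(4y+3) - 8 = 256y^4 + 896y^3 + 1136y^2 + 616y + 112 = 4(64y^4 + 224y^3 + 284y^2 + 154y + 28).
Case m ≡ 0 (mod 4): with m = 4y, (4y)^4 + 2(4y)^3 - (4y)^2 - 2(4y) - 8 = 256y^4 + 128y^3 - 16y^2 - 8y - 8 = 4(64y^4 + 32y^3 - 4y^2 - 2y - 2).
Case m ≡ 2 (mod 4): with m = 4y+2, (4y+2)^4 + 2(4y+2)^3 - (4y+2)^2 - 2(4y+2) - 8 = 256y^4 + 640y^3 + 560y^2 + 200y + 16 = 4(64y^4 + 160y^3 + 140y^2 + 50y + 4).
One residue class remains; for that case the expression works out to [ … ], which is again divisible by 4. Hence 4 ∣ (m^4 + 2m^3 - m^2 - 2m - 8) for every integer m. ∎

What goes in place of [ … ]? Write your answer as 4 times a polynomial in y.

Only m ≡ 1 (mod 4) is unaccounted for. Put m = 4y+1:
(4y+1)^4 + 2(4y+1)^3 - (4y+1)^2 - 2(4y+1) - 8 expands to 256y^4 + 384y^3 + 176y^2 + 24y - 8,
and factoring out 4 leaves 4(64y^4 + 96y^3 + 44y^2 + 6y - 2).

4(64y^4 + 96y^3 + 44y^2 + 6y - 2)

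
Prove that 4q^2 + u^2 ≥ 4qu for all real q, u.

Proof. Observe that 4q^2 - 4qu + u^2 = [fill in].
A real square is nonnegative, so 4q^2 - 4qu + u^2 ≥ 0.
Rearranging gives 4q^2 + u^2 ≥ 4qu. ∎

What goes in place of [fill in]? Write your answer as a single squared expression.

The leading and trailing coefficients are 2^2 and 1^2, and 4 = 2·2·1, so the trinomial is (2q - u)^2.
Hence 4q^2 - 4qu + u^2 ≥ 0.

(2q - u)^2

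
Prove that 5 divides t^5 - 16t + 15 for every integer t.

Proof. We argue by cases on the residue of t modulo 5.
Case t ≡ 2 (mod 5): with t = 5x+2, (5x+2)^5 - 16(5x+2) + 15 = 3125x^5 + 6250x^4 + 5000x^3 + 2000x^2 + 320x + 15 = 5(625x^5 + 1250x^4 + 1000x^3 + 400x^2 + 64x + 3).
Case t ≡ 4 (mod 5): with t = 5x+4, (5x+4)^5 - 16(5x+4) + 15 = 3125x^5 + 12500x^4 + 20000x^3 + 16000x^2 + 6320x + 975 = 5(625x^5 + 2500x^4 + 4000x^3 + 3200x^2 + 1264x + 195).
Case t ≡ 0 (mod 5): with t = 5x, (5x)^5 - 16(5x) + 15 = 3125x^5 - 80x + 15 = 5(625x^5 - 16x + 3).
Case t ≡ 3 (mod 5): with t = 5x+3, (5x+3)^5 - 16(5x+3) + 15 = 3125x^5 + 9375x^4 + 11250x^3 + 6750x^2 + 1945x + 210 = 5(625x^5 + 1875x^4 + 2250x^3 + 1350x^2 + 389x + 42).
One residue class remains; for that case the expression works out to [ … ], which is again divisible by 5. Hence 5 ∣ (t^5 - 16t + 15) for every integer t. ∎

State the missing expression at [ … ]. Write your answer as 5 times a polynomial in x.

Only t ≡ 1 (mod 5) is unaccounted for. Put t = 5x+1:
(5x+1)^5 - 16(5x+1) + 15 expands to 3125x^5 + 3125x^4 + 1250x^3 + 250x^2 - 55x,
and factoring out 5 leaves 5(625x^5 + 625x^4 + 250x^3 + 50x^2 - 11x).

5(625x^5 + 625x^4 + 250x^3 + 50x^2 - 11x)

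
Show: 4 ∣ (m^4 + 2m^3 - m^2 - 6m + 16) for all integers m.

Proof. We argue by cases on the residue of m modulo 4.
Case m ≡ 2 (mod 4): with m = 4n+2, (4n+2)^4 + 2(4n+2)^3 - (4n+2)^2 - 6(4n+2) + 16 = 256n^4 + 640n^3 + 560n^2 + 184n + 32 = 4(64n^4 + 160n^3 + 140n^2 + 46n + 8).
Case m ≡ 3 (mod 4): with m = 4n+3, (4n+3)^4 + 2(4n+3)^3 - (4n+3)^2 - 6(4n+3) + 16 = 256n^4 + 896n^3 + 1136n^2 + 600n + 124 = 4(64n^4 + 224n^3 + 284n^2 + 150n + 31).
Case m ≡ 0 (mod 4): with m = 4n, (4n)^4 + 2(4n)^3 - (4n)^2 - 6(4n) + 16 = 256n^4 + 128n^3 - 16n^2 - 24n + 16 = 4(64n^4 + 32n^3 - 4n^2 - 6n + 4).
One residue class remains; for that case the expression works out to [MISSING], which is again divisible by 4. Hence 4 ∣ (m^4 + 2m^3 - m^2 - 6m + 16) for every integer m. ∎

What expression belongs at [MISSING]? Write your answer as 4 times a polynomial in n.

Only m ≡ 1 (mod 4) is unaccounted for. Put m = 4n+1:
(4n+1)^4 + 2(4n+1)^3 - (4n+1)^2 - 6(4n+1) + 16 expands to 256n^4 + 384n^3 + 176n^2 + 8n + 12,
and factoring out 4 leaves 4(64n^4 + 96n^3 + 44n^2 + 2n + 3).

4(64n^4 + 96n^3 + 44n^2 + 2n + 3)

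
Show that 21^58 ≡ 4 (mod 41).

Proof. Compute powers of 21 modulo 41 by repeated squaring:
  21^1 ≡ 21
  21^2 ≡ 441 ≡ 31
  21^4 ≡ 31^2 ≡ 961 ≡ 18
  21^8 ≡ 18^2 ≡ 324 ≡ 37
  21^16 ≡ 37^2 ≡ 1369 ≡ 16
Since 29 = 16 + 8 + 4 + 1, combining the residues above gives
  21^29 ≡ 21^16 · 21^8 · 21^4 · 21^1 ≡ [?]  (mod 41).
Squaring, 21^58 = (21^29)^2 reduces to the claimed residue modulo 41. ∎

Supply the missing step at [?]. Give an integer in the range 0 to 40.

39

Multiply the listed residues: 16 · 37 · 18 · 21 = 592 → 10656 → 223776.
Reducing modulo 41: 223776 = 5457·41 + 39, so 21^29 ≡ 39.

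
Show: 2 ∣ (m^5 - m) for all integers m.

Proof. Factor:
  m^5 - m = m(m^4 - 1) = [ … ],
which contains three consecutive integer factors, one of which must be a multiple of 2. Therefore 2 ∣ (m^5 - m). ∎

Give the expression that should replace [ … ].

m^4 - 1 = (m^2 - 1)(m^2 + 1), and m^2 - 1 = (m-1)(m+1).
So m(m^4 - 1) = (m - 1)m(m + 1)(m^2 + 1).

(m - 1)m(m + 1)(m^2 + 1)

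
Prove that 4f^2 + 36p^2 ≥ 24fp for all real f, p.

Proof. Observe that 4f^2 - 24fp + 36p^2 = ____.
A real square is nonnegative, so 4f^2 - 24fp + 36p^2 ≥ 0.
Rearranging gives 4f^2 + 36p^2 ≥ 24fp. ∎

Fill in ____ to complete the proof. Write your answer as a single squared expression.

The leading and trailing coefficients are 2^2 and 6^2, and 24 = 2·2·6, so the trinomial is (2f - 6p)^2.
Hence 4f^2 - 24fp + 36p^2 ≥ 0.

(2f - 6p)^2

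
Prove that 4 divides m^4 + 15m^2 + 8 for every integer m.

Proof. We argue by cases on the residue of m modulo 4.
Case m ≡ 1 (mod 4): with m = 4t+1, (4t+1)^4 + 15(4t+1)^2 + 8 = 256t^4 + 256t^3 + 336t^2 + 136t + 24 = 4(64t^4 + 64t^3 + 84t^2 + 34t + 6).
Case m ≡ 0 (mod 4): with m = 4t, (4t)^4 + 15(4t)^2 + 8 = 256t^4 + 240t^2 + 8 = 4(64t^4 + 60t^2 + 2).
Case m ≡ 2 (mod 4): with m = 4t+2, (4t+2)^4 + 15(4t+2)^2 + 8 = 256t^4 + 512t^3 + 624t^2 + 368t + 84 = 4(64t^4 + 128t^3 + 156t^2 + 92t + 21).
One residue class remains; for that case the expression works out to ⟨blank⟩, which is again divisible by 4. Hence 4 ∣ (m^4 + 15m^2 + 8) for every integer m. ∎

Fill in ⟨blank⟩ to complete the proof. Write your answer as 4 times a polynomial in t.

4(64t^4 + 192t^3 + 276t^2 + 198t + 56)

The residues treated are {1, 0, 2}, so the missing case is m ≡ 3 (mod 4); write m = 4t+3.
Then (4t+3)^4 + 15(4t+3)^2 + 8 = 256t^4 + 768t^3 + 1104t^2 + 792t + 224 = 4(64t^4 + 192t^3 + 276t^2 + 198t + 56).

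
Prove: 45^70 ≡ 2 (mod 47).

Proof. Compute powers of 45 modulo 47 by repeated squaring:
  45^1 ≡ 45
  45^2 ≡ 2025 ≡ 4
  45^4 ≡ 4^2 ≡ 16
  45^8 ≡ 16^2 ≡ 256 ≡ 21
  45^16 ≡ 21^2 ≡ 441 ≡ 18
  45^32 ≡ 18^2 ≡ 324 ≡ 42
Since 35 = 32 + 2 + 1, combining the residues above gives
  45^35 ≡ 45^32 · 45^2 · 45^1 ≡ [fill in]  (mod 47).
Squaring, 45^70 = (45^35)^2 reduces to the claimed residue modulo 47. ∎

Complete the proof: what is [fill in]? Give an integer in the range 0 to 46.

40

45^32 · 45^2 · 45^1 ≡ 42 · 4 · 45 = 7560.
7560 mod 47 = 40, so 45^35 ≡ 40 (mod 47).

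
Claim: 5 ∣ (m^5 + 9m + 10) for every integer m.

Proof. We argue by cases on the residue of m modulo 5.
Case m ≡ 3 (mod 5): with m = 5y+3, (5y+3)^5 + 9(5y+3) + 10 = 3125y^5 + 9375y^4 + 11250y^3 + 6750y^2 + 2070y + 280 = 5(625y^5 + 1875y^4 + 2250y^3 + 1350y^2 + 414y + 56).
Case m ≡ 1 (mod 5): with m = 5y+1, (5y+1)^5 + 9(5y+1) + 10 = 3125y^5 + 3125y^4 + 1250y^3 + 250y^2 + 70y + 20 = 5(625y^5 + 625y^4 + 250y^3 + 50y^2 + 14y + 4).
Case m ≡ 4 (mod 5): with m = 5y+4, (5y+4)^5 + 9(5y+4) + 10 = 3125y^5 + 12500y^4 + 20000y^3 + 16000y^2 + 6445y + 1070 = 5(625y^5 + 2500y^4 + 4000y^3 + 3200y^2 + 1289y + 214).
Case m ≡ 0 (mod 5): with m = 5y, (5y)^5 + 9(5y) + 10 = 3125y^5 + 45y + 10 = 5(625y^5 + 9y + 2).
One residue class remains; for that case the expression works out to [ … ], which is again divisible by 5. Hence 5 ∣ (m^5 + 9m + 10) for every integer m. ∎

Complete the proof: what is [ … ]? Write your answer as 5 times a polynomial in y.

5(625y^5 + 1250y^4 + 1000y^3 + 400y^2 + 89y + 12)

Only m ≡ 2 (mod 5) is unaccounted for. Put m = 5y+2:
(5y+2)^5 + 9(5y+2) + 10 expands to 3125y^5 + 6250y^4 + 5000y^3 + 2000y^2 + 445y + 60,
and factoring out 5 leaves 5(625y^5 + 1250y^4 + 1000y^3 + 400y^2 + 89y + 12).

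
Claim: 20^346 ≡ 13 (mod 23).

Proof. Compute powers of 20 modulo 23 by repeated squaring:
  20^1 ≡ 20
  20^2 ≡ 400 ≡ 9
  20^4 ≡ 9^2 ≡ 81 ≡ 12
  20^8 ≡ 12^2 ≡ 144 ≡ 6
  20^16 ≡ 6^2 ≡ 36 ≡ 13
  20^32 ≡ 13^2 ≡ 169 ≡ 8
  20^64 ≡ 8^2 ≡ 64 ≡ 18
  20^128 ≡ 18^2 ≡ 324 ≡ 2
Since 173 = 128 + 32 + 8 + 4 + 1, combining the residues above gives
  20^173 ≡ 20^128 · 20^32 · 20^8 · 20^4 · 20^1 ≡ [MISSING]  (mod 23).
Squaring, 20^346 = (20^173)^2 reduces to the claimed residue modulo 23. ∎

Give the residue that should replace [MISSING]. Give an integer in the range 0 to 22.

20^128 · 20^32 · 20^8 · 20^4 · 20^1 ≡ 2 · 8 · 6 · 12 · 20 = 23040.
23040 mod 23 = 17, so 20^173 ≡ 17 (mod 23).

17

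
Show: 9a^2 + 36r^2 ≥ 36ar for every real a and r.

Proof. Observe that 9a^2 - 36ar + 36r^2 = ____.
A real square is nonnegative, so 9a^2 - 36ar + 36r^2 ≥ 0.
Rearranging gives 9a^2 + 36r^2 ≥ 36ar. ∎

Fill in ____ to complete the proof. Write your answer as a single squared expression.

9a^2 - 36ar + 36r^2 is a perfect-square trinomial: the outer terms are (3a)^2 and (6r)^2, and the cross term is -2·3a·6r.
So 9a^2 - 36ar + 36r^2 = (3a - 6r)^2 ≥ 0.

(3a - 6r)^2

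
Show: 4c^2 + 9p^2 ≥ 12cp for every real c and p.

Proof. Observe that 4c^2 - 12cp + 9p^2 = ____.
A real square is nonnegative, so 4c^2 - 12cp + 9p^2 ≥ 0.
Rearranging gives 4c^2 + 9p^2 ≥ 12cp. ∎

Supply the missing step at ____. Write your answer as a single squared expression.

(2c - 3p)^2

4c^2 - 12cp + 9p^2 is a perfect-square trinomial: the outer terms are (2c)^2 and (3p)^2, and the cross term is -2·2c·3p.
So 4c^2 - 12cp + 9p^2 = (2c - 3p)^2 ≥ 0.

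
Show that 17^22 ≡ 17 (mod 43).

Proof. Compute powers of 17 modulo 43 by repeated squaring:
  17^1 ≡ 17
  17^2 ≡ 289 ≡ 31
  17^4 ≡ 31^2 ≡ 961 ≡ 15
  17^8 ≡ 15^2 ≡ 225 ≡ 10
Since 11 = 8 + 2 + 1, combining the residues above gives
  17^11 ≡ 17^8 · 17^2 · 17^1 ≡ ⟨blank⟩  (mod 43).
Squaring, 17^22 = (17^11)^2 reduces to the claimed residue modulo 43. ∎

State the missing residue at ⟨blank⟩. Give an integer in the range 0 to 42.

24

Multiply the listed residues: 10 · 31 · 17 = 310 → 5270.
Reducing modulo 43: 5270 = 122·43 + 24, so 17^11 ≡ 24.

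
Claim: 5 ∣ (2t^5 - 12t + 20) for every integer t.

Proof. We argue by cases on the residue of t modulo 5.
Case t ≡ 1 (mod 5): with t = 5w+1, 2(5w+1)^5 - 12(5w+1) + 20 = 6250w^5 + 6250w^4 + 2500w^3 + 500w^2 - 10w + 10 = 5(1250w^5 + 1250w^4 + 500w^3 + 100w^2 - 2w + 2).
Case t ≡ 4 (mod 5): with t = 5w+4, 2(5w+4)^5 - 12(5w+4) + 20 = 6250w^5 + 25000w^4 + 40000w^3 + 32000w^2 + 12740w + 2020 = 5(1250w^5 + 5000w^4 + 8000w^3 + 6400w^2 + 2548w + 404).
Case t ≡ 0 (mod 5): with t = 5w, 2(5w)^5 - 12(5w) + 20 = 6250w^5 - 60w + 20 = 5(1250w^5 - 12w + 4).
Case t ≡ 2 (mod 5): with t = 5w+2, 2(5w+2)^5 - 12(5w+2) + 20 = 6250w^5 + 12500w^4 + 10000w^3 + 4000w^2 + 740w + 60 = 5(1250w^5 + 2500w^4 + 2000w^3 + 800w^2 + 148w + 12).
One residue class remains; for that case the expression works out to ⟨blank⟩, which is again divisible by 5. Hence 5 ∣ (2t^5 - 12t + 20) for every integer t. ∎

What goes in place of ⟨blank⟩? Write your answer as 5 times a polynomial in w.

The residues treated are {1, 4, 0, 2}, so the missing case is t ≡ 3 (mod 5); write t = 5w+3.
Then 2(5w+3)^5 - 12(5w+3) + 20 = 6250w^5 + 18750w^4 + 22500w^3 + 13500w^2 + 3990w + 470 = 5(1250w^5 + 3750w^4 + 4500w^3 + 2700w^2 + 798w + 94).

5(1250w^5 + 3750w^4 + 4500w^3 + 2700w^2 + 798w + 94)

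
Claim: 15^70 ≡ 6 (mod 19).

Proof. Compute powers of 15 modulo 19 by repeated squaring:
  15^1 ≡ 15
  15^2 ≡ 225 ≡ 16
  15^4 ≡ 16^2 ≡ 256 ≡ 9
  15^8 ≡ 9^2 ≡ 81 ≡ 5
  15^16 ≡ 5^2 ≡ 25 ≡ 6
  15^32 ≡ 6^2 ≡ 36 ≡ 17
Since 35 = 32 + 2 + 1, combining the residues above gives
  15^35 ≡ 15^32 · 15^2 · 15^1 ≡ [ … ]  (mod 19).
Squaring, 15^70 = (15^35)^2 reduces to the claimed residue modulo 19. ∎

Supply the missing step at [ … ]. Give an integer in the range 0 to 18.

14

15^32 · 15^2 · 15^1 ≡ 17 · 16 · 15 = 4080.
4080 mod 19 = 14, so 15^35 ≡ 14 (mod 19).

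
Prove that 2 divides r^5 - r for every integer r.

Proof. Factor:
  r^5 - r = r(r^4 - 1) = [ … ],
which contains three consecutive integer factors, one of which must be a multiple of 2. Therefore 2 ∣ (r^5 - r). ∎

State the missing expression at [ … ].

r^4 - 1 = (r^2 - 1)(r^2 + 1), and r^2 - 1 = (r-1)(r+1).
So r(r^4 - 1) = (r - 1)r(r + 1)(r^2 + 1).

(r - 1)r(r + 1)(r^2 + 1)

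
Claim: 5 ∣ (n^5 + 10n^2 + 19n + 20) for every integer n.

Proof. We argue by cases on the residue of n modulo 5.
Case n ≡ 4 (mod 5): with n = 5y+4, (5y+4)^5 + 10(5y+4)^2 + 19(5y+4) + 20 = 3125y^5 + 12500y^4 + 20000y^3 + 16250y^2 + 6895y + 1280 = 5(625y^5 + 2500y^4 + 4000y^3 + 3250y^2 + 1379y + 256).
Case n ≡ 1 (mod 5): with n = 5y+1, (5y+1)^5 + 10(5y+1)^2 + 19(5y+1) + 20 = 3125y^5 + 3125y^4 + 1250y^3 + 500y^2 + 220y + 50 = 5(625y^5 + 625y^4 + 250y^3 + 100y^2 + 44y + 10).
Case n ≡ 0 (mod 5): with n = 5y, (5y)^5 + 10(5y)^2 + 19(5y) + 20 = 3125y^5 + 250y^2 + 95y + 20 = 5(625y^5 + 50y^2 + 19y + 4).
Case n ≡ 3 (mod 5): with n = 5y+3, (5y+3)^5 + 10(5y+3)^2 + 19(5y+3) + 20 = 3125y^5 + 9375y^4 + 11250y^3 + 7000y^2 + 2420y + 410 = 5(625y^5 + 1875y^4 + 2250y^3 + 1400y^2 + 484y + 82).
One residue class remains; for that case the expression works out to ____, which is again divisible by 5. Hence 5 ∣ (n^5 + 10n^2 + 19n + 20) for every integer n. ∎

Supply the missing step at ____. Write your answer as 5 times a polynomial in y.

5(625y^5 + 1250y^4 + 1000y^3 + 450y^2 + 139y + 26)

Only n ≡ 2 (mod 5) is unaccounted for. Put n = 5y+2:
(5y+2)^5 + 10(5y+2)^2 + 19(5y+2) + 20 expands to 3125y^5 + 6250y^4 + 5000y^3 + 2250y^2 + 695y + 130,
and factoring out 5 leaves 5(625y^5 + 1250y^4 + 1000y^3 + 450y^2 + 139y + 26).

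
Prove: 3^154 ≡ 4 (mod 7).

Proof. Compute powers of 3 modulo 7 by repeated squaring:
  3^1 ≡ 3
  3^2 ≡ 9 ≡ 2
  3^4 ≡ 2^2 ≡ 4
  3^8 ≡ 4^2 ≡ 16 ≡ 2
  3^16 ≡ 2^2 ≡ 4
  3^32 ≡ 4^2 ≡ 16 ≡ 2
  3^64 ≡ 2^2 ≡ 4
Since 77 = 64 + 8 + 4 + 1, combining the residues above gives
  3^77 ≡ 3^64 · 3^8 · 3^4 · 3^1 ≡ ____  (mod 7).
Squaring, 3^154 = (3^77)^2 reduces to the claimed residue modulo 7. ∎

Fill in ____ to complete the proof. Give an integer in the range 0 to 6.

3^64 · 3^8 · 3^4 · 3^1 ≡ 4 · 2 · 4 · 3 = 96.
96 mod 7 = 5, so 3^77 ≡ 5 (mod 7).

5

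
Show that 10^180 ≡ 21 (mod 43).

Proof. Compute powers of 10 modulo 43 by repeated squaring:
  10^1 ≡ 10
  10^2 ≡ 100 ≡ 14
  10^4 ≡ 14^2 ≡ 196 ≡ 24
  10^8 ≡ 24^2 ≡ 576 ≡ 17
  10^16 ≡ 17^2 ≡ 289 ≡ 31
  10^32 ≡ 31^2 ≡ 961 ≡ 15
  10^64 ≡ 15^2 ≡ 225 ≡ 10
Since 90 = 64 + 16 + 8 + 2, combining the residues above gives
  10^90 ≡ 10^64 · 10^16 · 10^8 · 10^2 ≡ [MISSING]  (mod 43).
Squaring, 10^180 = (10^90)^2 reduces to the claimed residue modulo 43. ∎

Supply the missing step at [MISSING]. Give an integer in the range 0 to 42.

35

Multiply the listed residues: 10 · 31 · 17 · 14 = 310 → 5270 → 73780.
Reducing modulo 43: 73780 = 1715·43 + 35, so 10^90 ≡ 35.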